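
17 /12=1.42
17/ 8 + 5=57/ 8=7.12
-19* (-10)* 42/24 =665/2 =332.50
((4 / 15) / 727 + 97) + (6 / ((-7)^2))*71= 105.69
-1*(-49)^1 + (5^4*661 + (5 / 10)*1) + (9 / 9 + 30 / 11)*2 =9090003 / 22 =413181.95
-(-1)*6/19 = 6/19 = 0.32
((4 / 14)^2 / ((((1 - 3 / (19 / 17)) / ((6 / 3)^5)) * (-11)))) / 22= 38 / 5929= 0.01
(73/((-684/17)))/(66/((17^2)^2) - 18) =103649561/1028265408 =0.10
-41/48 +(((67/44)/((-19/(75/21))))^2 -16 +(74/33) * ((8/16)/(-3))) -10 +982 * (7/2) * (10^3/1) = 529660090842467/154106568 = 3436972.85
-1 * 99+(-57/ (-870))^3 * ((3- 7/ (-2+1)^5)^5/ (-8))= -5000497/ 48778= -102.52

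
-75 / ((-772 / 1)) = 75 / 772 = 0.10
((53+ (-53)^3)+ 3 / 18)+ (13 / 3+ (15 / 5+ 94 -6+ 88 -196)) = -297673 / 2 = -148836.50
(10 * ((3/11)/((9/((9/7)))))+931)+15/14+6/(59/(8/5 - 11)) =42318277/45430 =931.51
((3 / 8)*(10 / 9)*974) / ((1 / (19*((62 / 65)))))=286843 / 39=7354.95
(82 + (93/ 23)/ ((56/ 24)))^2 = 181737361/ 25921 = 7011.20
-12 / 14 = -0.86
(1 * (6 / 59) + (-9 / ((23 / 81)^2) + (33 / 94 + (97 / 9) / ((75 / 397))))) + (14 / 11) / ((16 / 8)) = -1165087440659 / 21783717450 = -53.48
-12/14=-6/7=-0.86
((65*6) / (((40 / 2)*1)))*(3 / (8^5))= 117 / 65536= 0.00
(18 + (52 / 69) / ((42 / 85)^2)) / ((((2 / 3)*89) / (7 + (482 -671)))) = -8341411 / 128961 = -64.68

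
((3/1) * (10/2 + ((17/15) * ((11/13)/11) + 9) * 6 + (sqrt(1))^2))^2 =139287204/4225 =32967.39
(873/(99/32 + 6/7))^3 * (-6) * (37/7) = -8783709344169984/25672375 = -342146347.74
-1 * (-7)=7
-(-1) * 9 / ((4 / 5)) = 45 / 4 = 11.25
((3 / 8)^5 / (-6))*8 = -81 / 8192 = -0.01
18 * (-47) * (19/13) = -1236.46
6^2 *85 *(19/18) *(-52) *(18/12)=-251940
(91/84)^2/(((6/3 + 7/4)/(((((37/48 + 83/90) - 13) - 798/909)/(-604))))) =149747689/23718355200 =0.01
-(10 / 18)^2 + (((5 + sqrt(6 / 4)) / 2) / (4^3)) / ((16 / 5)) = -0.29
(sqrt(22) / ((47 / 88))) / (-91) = -88 * sqrt(22) / 4277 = -0.10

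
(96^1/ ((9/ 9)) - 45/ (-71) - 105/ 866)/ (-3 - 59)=-5934171/ 3812132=-1.56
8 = 8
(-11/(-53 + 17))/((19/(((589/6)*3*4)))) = 341/18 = 18.94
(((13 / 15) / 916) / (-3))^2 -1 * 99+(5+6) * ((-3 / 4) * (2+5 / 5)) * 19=-967206071531 / 1699088400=-569.25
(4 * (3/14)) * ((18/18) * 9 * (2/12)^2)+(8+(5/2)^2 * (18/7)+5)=29.29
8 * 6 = 48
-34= -34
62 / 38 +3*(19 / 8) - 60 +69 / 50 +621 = 2170319 / 3800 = 571.14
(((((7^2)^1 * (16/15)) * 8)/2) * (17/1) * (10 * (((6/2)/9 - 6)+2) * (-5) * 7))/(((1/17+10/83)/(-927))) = -542359502720/23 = -23580847944.35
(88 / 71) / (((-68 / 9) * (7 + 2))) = -22 / 1207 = -0.02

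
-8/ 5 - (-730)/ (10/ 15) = 5467/ 5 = 1093.40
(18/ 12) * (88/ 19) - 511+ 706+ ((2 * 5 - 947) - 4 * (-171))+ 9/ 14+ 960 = 241951/ 266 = 909.59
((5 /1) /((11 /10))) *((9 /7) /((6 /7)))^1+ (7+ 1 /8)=1227 /88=13.94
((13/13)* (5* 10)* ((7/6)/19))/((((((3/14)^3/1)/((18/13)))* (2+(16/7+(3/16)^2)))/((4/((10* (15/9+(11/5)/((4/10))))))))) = 5.58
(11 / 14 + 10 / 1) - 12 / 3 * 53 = -2817 / 14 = -201.21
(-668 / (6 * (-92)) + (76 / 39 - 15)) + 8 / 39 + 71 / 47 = -853751 / 84318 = -10.13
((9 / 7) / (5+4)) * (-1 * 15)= -15 / 7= -2.14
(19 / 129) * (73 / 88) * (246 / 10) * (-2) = -56867 / 9460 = -6.01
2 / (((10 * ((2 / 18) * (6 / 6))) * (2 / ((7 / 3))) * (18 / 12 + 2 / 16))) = 84 / 65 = 1.29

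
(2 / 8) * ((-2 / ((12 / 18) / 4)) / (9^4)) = -0.00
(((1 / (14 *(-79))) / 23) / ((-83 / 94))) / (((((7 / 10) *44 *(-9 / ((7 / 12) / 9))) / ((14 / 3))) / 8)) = -470 / 1209353409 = -0.00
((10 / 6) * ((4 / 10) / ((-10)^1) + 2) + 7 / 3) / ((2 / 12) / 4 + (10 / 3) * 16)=32 / 305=0.10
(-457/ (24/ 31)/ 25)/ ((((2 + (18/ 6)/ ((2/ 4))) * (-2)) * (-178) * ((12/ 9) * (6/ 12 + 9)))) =-14167/ 21644800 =-0.00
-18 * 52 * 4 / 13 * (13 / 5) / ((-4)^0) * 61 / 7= -228384 / 35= -6525.26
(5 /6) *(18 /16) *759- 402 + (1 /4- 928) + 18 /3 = -9795 /16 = -612.19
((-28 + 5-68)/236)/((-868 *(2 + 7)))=13/263376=0.00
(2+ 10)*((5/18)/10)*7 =7/3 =2.33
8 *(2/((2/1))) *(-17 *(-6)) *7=5712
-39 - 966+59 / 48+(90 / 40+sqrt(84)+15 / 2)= -47713 / 48+2 * sqrt(21)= -984.86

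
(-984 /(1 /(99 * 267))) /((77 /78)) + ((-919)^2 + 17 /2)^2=19971596189023 /28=713271292465.11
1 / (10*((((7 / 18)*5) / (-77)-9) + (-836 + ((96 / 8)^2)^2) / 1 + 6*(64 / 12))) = 99 / 19723745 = 0.00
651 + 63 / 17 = 11130 / 17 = 654.71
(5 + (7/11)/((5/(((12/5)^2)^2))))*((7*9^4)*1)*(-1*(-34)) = 495043366986/34375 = 14401261.59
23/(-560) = -0.04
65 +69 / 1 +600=734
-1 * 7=-7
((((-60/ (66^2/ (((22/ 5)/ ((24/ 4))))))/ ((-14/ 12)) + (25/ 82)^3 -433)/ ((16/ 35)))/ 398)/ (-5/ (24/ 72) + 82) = -4115281295/ 115866676992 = -0.04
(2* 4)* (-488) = -3904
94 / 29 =3.24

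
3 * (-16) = -48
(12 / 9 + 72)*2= 440 / 3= 146.67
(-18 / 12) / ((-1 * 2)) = 3 / 4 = 0.75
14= 14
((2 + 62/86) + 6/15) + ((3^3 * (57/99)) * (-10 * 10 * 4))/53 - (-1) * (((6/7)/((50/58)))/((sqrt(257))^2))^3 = -260452786697945259469/2280607385430171875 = -114.20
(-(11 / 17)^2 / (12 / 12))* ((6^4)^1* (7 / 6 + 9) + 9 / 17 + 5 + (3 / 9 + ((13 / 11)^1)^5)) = -108289496968 / 19617609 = -5520.02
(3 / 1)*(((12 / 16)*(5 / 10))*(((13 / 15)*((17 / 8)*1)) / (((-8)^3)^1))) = -663 / 163840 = -0.00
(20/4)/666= 5/666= 0.01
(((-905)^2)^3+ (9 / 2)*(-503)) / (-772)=-711662652345386.48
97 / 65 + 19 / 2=1429 / 130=10.99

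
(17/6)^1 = 17/6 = 2.83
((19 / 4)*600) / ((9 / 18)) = 5700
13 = 13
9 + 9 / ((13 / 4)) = 153 / 13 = 11.77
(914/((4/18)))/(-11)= -4113/11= -373.91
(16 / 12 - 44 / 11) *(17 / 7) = -136 / 21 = -6.48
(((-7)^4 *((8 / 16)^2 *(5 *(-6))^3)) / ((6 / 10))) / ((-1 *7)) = 3858750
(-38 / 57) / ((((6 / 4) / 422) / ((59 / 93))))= -99592 / 837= -118.99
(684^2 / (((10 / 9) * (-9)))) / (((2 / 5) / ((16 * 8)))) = -14971392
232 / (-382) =-116 / 191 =-0.61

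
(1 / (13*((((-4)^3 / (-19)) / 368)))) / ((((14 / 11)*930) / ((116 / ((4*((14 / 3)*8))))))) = 139403 / 25276160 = 0.01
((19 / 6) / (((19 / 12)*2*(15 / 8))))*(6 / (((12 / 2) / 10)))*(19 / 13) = 304 / 39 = 7.79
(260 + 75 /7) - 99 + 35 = 206.71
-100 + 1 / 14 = -99.93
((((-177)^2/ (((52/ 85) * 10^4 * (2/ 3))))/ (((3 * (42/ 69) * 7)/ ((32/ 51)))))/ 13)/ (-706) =-240189/ 5846386000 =-0.00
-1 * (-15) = 15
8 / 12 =2 / 3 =0.67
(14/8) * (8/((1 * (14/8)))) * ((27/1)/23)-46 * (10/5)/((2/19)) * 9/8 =-89595/92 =-973.86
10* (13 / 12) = 65 / 6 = 10.83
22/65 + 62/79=5768/5135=1.12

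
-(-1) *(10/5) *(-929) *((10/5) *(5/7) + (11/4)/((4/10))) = -431985/28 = -15428.04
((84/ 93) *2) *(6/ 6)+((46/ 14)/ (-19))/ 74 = 550439/ 305102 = 1.80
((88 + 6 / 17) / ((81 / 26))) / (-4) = -7.09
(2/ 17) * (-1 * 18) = -36/ 17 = -2.12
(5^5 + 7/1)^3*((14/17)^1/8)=53765452944/17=3162673702.59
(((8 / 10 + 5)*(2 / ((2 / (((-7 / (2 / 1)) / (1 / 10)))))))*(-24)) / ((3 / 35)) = 56840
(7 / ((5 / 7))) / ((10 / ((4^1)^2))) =392 / 25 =15.68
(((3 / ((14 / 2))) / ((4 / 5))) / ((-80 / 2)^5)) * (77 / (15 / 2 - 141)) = 0.00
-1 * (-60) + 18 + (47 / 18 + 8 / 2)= 1523 / 18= 84.61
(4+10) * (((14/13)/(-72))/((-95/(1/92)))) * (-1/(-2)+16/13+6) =3283/17724720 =0.00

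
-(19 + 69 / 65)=-1304 / 65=-20.06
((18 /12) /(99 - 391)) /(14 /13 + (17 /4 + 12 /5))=-0.00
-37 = -37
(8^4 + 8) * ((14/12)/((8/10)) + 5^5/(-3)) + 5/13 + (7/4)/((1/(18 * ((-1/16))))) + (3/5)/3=-8879554079/2080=-4269016.38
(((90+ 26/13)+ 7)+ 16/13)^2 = 1697809/169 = 10046.21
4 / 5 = 0.80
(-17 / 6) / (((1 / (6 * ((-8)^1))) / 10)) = 1360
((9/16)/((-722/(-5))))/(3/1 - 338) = -9/773984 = -0.00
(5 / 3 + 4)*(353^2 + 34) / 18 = 2118931 / 54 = 39239.46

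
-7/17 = -0.41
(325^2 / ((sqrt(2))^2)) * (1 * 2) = 105625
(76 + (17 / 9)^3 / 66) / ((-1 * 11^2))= -3661577 / 5821794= -0.63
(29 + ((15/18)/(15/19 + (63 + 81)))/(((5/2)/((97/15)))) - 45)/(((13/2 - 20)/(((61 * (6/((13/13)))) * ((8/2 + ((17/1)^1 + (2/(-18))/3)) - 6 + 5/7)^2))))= 106513.02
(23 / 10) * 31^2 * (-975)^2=4202332875 / 2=2101166437.50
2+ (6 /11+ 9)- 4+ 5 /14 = 1217 /154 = 7.90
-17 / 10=-1.70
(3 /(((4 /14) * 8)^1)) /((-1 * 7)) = -3 /16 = -0.19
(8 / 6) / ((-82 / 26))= -52 / 123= -0.42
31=31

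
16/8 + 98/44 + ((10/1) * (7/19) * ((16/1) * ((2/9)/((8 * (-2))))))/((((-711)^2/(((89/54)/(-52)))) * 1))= 1410897248389/333760635351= 4.23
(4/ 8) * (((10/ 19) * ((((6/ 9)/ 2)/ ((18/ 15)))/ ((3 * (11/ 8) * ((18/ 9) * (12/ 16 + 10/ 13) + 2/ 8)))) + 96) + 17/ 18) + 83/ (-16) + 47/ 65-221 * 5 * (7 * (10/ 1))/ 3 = -25830723559879/ 1003551120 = -25739.32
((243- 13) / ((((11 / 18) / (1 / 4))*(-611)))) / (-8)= 1035 / 53768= 0.02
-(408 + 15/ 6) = -821/ 2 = -410.50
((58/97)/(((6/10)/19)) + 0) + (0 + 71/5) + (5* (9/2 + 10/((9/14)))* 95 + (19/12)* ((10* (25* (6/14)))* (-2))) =563448737/61110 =9220.24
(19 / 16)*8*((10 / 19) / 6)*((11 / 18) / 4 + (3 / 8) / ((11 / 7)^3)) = 59755 / 287496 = 0.21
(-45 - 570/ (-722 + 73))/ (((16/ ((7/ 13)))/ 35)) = -7015575/ 134992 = -51.97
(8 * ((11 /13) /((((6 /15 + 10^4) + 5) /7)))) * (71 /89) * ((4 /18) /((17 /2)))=874720 /8855829567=0.00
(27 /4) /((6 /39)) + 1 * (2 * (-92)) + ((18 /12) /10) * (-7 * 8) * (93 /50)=-155749 /1000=-155.75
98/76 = 49/38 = 1.29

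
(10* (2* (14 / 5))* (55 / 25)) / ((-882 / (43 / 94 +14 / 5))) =-0.46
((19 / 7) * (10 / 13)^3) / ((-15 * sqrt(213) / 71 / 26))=-7600 * sqrt(213) / 10647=-10.42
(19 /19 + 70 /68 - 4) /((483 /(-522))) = 5829 /2737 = 2.13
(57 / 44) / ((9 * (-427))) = -19 / 56364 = -0.00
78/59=1.32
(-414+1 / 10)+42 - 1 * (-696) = 3241 / 10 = 324.10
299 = 299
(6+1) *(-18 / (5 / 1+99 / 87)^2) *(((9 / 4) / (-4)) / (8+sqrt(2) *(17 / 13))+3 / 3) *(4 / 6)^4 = -223176170 / 364928391-1301027 *sqrt(2) / 162190396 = -0.62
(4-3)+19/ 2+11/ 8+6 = 143/ 8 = 17.88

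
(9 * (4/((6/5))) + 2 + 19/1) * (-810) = -41310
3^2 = 9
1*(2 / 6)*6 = 2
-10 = -10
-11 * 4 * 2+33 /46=-4015 /46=-87.28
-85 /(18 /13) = -1105 /18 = -61.39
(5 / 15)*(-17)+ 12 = 19 / 3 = 6.33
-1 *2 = -2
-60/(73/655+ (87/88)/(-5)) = 3458400/4973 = 695.44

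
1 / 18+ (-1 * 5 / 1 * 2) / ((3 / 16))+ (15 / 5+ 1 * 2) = -869 / 18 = -48.28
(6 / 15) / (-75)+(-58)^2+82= 1292248 / 375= 3445.99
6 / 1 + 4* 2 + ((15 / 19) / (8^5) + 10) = 24.00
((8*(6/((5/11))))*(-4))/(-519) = 704/865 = 0.81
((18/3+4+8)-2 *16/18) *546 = 26572/3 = 8857.33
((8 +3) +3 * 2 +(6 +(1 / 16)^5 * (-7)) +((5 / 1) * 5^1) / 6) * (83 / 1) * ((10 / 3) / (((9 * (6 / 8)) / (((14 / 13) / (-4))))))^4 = 10644069095130625 / 15107572512534528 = 0.70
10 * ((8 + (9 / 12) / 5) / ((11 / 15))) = 2445 / 22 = 111.14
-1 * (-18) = 18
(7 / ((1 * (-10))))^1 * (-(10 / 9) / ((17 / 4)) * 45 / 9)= 140 / 153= 0.92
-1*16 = -16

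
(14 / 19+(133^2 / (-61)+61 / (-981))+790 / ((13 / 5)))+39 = 791318855 / 14780727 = 53.54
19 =19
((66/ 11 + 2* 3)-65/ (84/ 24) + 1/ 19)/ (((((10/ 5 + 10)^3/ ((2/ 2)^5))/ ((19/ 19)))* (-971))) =289/ 74386368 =0.00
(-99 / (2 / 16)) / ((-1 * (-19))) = -792 / 19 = -41.68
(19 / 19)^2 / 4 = 1 / 4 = 0.25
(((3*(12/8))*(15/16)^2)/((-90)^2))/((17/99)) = 99/34816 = 0.00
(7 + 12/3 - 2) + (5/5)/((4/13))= 49/4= 12.25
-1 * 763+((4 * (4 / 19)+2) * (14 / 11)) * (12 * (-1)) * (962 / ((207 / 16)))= -19182877 / 4807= -3990.61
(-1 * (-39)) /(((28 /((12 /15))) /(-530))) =-4134 /7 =-590.57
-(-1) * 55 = 55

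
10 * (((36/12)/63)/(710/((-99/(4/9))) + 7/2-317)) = -5940/3950359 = -0.00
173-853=-680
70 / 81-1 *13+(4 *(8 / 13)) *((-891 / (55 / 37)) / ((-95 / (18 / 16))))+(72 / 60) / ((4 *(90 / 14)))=5385137 / 1000350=5.38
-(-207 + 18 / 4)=405 / 2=202.50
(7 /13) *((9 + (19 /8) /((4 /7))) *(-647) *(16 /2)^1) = -1906709 /52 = -36667.48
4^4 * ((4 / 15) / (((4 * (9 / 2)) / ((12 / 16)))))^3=0.00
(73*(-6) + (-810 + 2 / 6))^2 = 14010049 / 9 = 1556672.11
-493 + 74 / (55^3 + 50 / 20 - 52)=-163996795 / 332651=-493.00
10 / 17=0.59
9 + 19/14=145/14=10.36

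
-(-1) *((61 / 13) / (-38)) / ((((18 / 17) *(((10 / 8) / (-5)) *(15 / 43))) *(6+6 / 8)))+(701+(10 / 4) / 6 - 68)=2281811561 / 3601260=633.61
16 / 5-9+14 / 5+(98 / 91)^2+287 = 48192 / 169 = 285.16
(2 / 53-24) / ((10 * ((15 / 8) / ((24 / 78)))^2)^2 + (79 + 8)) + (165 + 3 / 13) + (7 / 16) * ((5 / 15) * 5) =66175066341258937 / 398741631414672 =165.96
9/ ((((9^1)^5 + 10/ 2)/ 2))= 9/ 29527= 0.00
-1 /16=-0.06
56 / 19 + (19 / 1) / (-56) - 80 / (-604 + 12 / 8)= 702823 / 256424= 2.74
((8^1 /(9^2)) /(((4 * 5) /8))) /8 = 2 /405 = 0.00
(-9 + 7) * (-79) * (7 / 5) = 221.20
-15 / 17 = -0.88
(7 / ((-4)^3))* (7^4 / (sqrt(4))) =-16807 / 128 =-131.30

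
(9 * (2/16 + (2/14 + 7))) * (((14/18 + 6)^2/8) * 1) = 1514447/4032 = 375.61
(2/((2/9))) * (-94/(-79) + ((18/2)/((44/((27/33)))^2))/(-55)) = 10899413361/1017842320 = 10.71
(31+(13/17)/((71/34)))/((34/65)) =8515/142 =59.96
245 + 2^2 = 249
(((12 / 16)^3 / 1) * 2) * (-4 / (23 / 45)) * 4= -1215 / 46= -26.41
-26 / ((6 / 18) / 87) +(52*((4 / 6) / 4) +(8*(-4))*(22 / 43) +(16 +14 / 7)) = -874066 / 129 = -6775.71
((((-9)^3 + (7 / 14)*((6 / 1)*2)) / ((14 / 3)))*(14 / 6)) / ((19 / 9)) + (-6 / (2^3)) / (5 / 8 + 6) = -345099 / 2014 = -171.35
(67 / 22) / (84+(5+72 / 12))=67 / 2090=0.03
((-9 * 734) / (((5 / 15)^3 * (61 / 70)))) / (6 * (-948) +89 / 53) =132344604 / 3676775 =35.99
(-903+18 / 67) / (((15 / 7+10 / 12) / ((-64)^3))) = 665920733184 / 8375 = 79512923.37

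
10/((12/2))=5/3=1.67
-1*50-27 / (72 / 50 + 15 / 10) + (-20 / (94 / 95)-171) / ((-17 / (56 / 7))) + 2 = 1284106 / 39151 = 32.80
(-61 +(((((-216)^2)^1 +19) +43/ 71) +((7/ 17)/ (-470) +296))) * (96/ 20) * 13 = 4151459047788/ 1418225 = 2927221.74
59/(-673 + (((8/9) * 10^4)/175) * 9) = -413/1511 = -0.27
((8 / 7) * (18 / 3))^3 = 110592 / 343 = 322.43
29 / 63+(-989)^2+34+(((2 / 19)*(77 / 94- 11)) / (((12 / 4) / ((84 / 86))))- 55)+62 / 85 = 978100.84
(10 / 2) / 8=5 / 8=0.62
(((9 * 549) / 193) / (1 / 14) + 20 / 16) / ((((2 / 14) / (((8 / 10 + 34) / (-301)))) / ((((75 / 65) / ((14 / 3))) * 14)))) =-217408563 / 215774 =-1007.58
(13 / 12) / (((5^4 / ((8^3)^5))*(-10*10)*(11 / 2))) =-57174604644352 / 515625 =-110884081.73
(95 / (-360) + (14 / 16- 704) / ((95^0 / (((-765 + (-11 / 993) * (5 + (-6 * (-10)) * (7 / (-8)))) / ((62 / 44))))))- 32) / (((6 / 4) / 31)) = 140900195911 / 17874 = 7882969.45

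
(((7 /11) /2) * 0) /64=0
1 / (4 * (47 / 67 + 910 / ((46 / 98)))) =1541 / 11954444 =0.00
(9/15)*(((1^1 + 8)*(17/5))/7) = 459/175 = 2.62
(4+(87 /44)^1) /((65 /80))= 1052 /143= 7.36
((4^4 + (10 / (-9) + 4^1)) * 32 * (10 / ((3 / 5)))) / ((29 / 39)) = 185685.82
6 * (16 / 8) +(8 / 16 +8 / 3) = 91 / 6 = 15.17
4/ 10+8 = 8.40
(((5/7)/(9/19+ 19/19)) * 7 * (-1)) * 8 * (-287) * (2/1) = 15580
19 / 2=9.50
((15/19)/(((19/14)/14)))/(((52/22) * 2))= 8085/4693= 1.72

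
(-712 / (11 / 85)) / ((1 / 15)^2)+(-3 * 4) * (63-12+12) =-13625316 / 11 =-1238665.09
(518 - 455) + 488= 551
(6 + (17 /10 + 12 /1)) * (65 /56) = 2561 /112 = 22.87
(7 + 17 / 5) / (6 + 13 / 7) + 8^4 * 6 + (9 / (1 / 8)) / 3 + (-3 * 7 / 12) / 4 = 108243899 / 4400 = 24600.89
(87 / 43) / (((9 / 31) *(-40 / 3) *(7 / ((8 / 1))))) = -899 / 1505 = -0.60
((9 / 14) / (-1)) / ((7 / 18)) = -81 / 49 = -1.65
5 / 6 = 0.83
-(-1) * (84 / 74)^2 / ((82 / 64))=56448 / 56129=1.01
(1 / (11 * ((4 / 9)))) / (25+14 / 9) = 81 / 10516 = 0.01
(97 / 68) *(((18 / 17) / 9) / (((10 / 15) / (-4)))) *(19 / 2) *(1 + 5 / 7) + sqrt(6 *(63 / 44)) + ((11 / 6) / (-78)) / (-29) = -450215275 / 27456156 + 3 *sqrt(462) / 22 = -13.47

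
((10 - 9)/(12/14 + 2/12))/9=14/129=0.11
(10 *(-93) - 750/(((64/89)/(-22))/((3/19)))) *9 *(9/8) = 66311055/2432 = 27266.06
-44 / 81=-0.54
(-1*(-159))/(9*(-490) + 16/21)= -0.04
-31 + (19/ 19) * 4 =-27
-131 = -131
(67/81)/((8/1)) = 67/648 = 0.10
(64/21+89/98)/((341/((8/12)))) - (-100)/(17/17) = 15039263/150381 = 100.01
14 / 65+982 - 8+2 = 63454 / 65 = 976.22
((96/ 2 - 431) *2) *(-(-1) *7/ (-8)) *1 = 2681/ 4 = 670.25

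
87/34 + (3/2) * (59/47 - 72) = -103.56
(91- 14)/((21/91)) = 1001/3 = 333.67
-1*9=-9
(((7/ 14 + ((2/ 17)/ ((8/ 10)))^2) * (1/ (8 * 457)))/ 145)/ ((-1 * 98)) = -603/ 60056234560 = -0.00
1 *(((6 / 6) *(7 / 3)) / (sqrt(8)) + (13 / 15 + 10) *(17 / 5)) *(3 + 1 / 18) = 385 *sqrt(2) / 216 + 30481 / 270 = 115.41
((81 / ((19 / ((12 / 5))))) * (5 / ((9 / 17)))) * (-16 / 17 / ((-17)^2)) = -1728 / 5491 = -0.31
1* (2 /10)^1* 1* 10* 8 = 16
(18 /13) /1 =18 /13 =1.38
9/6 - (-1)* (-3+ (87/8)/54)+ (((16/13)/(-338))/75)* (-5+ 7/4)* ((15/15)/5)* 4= -3949991/3042000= -1.30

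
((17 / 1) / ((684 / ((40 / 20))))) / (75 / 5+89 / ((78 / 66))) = 221 / 401508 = 0.00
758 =758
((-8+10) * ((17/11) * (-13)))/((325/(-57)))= 1938/275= 7.05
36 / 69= 12 / 23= 0.52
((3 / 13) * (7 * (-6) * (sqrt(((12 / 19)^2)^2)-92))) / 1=4166568 / 4693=887.83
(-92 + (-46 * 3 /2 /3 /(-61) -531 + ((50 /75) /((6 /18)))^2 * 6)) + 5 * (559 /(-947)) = -34751147 /57767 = -601.57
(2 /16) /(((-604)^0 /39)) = 39 /8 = 4.88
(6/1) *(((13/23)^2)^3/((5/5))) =28960854/148035889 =0.20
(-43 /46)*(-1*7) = 301 /46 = 6.54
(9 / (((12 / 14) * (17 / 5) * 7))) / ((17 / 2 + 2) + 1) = 0.04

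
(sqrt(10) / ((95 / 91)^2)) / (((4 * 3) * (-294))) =-169 * sqrt(10) / 649800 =-0.00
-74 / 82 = -37 / 41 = -0.90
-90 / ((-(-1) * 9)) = -10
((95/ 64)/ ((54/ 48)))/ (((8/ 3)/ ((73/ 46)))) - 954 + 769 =-1626985/ 8832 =-184.21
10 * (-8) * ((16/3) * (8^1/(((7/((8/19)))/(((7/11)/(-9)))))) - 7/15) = 292592/5643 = 51.85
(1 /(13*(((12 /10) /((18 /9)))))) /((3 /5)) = 0.21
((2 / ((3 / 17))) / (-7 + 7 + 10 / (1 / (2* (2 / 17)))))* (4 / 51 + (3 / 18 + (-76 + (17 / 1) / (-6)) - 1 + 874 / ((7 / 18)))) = 1461847 / 140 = 10441.76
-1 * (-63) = 63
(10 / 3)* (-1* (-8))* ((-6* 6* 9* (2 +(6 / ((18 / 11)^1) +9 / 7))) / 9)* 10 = -467200 / 7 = -66742.86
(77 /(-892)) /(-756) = 11 /96336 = 0.00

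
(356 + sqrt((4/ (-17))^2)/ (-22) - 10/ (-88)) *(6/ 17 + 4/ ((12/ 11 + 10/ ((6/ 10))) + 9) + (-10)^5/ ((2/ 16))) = -145396454685235/ 510374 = -284882174.02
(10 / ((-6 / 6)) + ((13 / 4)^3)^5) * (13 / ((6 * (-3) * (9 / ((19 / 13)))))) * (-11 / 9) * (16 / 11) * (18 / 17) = 108059084806308647 / 10267656192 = 10524221.18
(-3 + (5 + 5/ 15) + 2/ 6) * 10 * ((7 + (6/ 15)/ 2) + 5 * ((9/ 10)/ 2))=252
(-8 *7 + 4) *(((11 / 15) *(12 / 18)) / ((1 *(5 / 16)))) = -18304 / 225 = -81.35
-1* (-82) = 82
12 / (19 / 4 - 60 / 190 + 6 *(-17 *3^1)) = -912 / 22919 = -0.04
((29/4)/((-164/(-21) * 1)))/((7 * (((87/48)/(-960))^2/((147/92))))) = 1625702400/27347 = 59447.19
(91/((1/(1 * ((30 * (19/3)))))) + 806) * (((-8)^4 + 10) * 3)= 222906528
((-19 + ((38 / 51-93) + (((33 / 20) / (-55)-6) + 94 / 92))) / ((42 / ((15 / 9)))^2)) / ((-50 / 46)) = 13637669 / 80967600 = 0.17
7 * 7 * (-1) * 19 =-931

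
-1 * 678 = -678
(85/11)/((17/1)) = 5/11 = 0.45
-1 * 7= -7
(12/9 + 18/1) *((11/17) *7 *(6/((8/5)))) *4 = 22330/17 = 1313.53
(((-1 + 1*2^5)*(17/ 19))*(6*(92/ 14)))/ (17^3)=8556/ 38437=0.22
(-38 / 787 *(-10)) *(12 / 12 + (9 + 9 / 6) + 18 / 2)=7790 / 787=9.90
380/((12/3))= 95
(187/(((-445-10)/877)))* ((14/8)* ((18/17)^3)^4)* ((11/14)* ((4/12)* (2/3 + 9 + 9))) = -13639941744755724288/2227673259996145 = -6122.95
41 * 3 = 123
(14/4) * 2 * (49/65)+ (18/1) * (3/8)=12.03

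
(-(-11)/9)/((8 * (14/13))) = 143/1008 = 0.14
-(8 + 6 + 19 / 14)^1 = -215 / 14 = -15.36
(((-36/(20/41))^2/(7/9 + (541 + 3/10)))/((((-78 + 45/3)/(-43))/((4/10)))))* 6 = 140518152/8537725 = 16.46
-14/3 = -4.67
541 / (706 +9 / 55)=29755 / 38839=0.77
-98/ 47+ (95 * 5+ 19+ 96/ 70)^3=244959815546434/ 2015125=121560605.69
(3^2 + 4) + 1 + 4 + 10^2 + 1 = 119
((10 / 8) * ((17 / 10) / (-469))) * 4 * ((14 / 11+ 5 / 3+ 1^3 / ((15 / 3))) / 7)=-629 / 77385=-0.01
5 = 5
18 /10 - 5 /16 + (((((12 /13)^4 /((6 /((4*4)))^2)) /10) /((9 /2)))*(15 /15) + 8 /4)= 8230663 /2284880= 3.60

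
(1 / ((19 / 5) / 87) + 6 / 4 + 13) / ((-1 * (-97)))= 1421 / 3686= 0.39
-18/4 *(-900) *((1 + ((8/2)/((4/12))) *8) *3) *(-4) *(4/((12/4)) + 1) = -10999800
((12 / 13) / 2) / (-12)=-1 / 26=-0.04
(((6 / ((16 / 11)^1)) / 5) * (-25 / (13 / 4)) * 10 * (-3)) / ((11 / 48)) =10800 / 13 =830.77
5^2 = 25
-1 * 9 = -9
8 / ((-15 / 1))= -8 / 15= -0.53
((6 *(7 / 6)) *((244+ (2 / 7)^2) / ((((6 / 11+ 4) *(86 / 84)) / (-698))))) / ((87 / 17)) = -312218192 / 6235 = -50075.09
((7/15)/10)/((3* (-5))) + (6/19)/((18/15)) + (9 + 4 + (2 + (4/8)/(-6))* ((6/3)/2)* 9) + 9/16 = 31.07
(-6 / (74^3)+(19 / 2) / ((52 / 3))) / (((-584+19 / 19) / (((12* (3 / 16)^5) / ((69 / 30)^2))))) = -52618181175 / 106473779113754624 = -0.00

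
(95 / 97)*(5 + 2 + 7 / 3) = 9.14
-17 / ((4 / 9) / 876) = -33507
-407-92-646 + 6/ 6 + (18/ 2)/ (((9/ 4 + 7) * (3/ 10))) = -42208/ 37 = -1140.76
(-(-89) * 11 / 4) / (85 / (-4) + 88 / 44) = -89 / 7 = -12.71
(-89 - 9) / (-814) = 49 / 407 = 0.12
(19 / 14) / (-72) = -19 / 1008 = -0.02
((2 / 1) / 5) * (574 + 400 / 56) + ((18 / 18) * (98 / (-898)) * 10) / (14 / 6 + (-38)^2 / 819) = 2448396774 / 10544765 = 232.19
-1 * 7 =-7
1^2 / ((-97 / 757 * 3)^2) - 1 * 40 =-33.23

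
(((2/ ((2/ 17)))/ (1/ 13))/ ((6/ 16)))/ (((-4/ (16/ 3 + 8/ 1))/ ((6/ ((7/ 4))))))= -141440/ 21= -6735.24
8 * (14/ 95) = 112/ 95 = 1.18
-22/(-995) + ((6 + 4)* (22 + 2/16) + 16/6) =2673829/11940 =223.94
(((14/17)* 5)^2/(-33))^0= 1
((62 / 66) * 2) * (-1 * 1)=-62 / 33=-1.88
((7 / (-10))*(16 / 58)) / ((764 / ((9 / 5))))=-63 / 138475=-0.00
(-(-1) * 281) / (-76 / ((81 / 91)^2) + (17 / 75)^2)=-1152275625 / 393136819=-2.93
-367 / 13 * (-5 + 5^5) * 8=-704640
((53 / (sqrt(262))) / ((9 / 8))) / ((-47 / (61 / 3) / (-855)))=1228540 * sqrt(262) / 18471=1076.59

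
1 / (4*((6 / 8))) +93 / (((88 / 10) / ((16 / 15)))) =383 / 33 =11.61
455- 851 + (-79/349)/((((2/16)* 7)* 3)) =-2902916/7329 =-396.09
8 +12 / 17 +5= 233 / 17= 13.71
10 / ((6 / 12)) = 20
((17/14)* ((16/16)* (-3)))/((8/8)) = -51/14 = -3.64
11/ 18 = 0.61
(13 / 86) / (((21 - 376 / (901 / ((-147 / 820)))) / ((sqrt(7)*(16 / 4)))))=4802330*sqrt(7) / 167382789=0.08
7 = 7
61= 61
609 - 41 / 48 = 29191 / 48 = 608.15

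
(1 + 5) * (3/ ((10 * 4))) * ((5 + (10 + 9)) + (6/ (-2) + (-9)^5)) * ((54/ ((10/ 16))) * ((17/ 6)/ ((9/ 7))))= -126437976/ 25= -5057519.04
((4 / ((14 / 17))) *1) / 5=34 / 35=0.97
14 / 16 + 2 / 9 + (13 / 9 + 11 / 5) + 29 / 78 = 2659 / 520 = 5.11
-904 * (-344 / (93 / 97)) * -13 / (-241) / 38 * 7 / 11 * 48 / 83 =21959881216 / 129599437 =169.44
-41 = -41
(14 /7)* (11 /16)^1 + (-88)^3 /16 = -42590.62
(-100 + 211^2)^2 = 1973225241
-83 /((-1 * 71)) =83 /71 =1.17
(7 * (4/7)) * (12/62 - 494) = -61232/31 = -1975.23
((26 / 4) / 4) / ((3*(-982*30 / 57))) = -247 / 235680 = -0.00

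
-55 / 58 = -0.95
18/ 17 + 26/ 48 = 653/ 408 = 1.60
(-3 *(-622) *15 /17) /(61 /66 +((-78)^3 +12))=-1847340 /532432843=-0.00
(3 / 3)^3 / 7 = 1 / 7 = 0.14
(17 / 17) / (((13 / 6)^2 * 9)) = 4 / 169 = 0.02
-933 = -933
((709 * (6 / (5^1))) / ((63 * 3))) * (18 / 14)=1418 / 245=5.79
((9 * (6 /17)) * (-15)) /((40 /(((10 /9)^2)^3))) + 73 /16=2.32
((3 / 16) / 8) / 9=1 / 384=0.00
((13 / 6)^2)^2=28561 / 1296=22.04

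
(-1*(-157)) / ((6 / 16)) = 1256 / 3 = 418.67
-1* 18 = -18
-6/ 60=-1/ 10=-0.10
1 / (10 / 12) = 6 / 5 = 1.20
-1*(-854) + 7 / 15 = 12817 / 15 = 854.47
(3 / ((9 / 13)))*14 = 182 / 3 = 60.67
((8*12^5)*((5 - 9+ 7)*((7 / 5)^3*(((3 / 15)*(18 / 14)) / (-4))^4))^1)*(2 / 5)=306110016 / 2734375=111.95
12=12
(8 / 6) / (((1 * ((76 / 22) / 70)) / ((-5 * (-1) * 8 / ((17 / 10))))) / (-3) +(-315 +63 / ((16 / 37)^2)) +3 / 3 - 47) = -9856000 / 178135043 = -0.06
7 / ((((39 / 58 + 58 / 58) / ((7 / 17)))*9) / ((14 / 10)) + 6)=19894 / 91257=0.22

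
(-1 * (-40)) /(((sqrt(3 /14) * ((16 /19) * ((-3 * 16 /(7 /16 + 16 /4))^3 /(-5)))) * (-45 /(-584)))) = 5.26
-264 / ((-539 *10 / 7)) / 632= 3 / 5530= 0.00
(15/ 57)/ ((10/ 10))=5/ 19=0.26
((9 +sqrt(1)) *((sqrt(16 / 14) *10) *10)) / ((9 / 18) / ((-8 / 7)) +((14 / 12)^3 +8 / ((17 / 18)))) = 14688000 *sqrt(14) / 494599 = 111.12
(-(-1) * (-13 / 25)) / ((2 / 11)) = -143 / 50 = -2.86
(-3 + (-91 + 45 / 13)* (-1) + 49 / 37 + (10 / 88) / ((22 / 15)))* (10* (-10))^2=50018093750 / 58201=859402.65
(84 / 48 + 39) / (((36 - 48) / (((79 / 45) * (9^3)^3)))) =-184770875439 / 80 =-2309635942.99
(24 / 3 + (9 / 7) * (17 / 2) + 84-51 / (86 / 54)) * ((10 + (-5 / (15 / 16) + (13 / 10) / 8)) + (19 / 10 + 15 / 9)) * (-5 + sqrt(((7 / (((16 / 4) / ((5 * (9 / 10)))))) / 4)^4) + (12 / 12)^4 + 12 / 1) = 209194190855 / 29589504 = 7069.88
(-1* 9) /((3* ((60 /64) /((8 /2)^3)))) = -1024 /5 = -204.80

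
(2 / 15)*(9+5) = 1.87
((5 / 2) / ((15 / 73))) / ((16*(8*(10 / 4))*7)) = 73 / 13440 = 0.01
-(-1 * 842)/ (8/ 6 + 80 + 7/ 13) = 32838/ 3193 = 10.28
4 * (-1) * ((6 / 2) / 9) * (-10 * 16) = 640 / 3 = 213.33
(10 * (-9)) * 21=-1890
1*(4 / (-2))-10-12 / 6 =-14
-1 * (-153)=153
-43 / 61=-0.70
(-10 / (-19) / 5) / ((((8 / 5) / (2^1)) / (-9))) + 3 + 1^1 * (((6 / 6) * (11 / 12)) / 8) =3521 / 1824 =1.93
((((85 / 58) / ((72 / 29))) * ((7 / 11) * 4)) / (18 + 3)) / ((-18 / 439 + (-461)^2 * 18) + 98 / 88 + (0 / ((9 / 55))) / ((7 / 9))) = 37315 / 1995057598509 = 0.00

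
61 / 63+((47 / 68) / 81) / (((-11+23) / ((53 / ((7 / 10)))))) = 236447 / 231336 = 1.02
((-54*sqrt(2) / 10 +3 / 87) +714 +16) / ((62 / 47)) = 995037 / 1798 - 1269*sqrt(2) / 310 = 547.62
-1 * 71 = -71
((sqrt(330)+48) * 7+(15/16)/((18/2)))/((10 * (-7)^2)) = sqrt(330)/70+16133/23520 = 0.95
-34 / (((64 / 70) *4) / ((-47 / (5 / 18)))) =50337 / 32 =1573.03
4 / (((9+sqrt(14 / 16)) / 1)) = 0.40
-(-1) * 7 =7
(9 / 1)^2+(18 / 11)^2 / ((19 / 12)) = 190107 / 2299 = 82.69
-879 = -879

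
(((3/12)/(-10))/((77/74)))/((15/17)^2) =-10693/346500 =-0.03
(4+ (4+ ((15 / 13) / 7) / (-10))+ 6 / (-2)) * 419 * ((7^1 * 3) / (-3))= -380033 / 26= -14616.65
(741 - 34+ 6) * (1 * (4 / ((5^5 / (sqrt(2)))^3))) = 5704 * sqrt(2) / 30517578125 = 0.00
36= 36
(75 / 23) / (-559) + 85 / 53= 1088870 / 681421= 1.60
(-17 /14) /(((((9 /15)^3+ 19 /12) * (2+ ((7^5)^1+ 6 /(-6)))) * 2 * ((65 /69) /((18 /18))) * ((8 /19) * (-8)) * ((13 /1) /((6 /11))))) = 5014575 /18890625225472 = 0.00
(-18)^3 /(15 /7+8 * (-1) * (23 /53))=2163672 /493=4388.79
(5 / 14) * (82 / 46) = 205 / 322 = 0.64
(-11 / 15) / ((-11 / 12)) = 4 / 5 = 0.80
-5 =-5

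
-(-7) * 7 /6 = 49 /6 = 8.17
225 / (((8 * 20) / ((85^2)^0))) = 45 / 32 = 1.41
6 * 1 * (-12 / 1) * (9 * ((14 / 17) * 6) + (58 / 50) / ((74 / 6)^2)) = -1863254664 / 581825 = -3202.43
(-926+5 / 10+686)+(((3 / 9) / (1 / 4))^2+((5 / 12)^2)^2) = -4928783 / 20736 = -237.69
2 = 2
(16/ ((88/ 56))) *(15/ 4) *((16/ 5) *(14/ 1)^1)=1710.55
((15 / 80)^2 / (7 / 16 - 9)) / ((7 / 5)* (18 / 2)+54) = -5 / 81104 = -0.00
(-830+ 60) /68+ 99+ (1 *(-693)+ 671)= 2233 /34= 65.68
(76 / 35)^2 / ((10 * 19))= 152 / 6125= 0.02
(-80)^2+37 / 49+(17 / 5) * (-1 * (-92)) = 1644821 / 245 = 6713.56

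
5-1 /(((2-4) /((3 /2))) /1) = 23 /4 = 5.75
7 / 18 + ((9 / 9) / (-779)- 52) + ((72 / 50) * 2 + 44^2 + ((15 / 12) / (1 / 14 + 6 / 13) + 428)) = 39403302424 / 17001675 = 2317.61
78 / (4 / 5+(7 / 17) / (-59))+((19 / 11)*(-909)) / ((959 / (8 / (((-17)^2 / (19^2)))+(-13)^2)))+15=-2178685174818 / 12124524797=-179.69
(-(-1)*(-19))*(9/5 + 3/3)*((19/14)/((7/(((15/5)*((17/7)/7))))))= -18411/1715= -10.74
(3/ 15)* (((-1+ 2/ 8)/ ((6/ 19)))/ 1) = -19/ 40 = -0.48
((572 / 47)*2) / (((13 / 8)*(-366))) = -352 / 8601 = -0.04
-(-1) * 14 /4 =7 /2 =3.50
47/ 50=0.94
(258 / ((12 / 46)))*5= 4945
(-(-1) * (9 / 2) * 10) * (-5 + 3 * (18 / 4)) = 765 / 2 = 382.50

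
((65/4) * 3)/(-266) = -195/1064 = -0.18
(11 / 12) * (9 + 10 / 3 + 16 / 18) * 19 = 24871 / 108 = 230.29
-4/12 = -1/3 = -0.33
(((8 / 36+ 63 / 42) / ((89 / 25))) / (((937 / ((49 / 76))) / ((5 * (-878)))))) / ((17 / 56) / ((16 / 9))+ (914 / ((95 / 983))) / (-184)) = 2147228020000 / 75273936826743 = 0.03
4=4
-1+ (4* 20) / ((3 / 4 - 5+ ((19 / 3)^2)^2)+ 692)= -143639 / 148823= -0.97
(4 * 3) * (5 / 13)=60 / 13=4.62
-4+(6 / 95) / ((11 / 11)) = -374 / 95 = -3.94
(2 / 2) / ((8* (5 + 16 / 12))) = 3 / 152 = 0.02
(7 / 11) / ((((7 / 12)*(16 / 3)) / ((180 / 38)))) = 405 / 418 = 0.97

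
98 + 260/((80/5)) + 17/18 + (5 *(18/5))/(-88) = 11384/99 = 114.99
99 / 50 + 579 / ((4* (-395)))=12747 / 7900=1.61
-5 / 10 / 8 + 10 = 159 / 16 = 9.94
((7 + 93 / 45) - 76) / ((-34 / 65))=6526 / 51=127.96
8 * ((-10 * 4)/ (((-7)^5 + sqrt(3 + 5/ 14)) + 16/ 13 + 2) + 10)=54080 * sqrt(658)/ 668079510471 + 53459083307440/ 668079510471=80.02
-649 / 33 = -59 / 3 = -19.67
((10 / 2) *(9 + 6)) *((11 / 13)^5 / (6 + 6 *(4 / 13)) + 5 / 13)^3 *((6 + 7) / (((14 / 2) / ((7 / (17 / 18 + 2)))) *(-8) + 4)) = -52615922658304594025 / 12397276694392523648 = -4.24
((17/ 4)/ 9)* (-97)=-1649/ 36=-45.81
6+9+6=21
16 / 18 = 8 / 9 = 0.89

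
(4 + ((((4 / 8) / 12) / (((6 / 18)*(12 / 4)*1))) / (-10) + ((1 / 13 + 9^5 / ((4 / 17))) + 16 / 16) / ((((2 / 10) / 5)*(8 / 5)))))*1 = 24468559309 / 6240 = 3921243.48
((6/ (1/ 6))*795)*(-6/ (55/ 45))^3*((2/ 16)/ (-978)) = 93887910/ 216953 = 432.76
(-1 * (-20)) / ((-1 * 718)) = -10 / 359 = -0.03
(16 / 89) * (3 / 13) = 48 / 1157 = 0.04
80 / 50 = 8 / 5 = 1.60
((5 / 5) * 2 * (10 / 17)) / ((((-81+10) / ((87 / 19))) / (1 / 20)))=-87 / 22933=-0.00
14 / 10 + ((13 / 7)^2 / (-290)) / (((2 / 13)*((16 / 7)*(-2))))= 1.42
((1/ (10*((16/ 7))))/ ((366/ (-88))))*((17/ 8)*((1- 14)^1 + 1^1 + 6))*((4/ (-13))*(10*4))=-1309/ 793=-1.65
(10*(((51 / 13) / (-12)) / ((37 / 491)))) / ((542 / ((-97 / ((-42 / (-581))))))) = 336008485 / 3128424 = 107.41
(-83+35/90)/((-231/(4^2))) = 11896/2079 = 5.72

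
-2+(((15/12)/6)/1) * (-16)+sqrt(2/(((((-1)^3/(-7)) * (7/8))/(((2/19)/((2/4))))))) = -16/3+8 * sqrt(19)/19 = -3.50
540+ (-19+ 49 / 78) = 521.63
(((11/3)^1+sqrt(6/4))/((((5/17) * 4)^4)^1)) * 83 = 6932243 * sqrt(6)/320000+76254673/480000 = 211.93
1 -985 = -984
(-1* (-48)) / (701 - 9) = 12 / 173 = 0.07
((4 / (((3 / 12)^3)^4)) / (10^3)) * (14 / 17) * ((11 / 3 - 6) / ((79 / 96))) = -26306674688 / 167875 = -156703.94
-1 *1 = -1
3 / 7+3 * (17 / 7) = 54 / 7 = 7.71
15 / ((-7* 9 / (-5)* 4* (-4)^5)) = -25 / 86016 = -0.00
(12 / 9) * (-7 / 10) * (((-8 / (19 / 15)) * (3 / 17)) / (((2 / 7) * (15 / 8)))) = 3136 / 1615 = 1.94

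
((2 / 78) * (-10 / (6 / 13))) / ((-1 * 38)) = 5 / 342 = 0.01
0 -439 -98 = -537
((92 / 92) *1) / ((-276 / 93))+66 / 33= 153 / 92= 1.66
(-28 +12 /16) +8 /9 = -26.36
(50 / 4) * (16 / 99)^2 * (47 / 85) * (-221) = -391040 / 9801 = -39.90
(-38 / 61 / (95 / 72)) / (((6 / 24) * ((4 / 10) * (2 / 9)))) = -1296 / 61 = -21.25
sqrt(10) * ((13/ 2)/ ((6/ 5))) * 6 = 102.77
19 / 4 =4.75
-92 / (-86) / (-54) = -23 / 1161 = -0.02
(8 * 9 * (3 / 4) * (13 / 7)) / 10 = 351 / 35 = 10.03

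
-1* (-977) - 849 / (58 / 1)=55817 / 58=962.36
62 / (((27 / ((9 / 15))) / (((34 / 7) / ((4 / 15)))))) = 527 / 21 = 25.10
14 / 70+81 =406 / 5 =81.20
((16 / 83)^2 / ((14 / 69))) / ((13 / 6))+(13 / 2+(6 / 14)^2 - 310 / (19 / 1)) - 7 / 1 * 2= -3926680799 / 166755134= -23.55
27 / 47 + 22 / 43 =2195 / 2021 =1.09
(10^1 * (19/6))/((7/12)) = 54.29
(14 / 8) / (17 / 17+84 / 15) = 35 / 132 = 0.27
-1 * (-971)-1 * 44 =927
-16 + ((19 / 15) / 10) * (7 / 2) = -4667 / 300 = -15.56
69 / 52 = 1.33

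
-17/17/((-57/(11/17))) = 11/969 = 0.01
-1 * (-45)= 45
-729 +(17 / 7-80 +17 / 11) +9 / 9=-61910 / 77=-804.03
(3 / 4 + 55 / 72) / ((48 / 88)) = 1199 / 432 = 2.78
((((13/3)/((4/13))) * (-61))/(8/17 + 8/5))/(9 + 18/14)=-6133855/152064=-40.34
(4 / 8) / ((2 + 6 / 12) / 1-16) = -1 / 27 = -0.04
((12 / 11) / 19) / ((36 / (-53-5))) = -58 / 627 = -0.09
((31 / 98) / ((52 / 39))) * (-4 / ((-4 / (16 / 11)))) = 186 / 539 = 0.35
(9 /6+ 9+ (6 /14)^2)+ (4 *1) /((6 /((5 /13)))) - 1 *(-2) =49457 /3822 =12.94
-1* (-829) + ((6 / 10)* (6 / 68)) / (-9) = 140929 / 170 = 828.99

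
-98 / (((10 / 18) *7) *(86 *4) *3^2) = -7 / 860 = -0.01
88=88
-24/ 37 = -0.65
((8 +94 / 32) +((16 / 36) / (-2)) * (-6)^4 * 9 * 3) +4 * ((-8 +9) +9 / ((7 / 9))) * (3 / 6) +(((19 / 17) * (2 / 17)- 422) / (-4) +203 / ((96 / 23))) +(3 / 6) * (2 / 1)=-1473032159 / 194208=-7584.82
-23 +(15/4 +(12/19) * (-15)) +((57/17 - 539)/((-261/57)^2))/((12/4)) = -37672817/1011636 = -37.24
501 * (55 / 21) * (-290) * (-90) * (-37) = -8869954500 / 7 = -1267136357.14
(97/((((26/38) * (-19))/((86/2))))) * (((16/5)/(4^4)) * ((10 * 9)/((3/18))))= -112617/52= -2165.71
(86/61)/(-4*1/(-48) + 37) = 1032/27145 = 0.04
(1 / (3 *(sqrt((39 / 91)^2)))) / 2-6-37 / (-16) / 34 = -27139 / 4896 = -5.54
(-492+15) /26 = -477 /26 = -18.35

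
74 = 74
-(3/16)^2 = -9/256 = -0.04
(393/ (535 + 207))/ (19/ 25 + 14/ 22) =0.38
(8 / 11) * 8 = 64 / 11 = 5.82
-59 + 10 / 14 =-408 / 7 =-58.29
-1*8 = -8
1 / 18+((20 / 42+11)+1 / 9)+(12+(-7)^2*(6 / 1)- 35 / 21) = 315.98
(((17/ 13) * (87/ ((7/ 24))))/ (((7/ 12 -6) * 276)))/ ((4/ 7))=-8874/ 19435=-0.46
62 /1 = 62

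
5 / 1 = 5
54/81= 2/3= 0.67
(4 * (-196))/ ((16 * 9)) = -49/ 9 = -5.44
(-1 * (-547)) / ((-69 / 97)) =-53059 / 69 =-768.97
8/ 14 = 4/ 7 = 0.57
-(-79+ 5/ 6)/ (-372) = -469/ 2232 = -0.21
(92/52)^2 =3.13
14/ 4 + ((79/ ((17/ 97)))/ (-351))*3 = -1403/ 3978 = -0.35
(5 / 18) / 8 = 5 / 144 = 0.03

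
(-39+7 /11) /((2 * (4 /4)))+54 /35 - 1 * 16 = -33.64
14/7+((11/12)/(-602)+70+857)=6711085/7224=929.00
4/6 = 2/3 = 0.67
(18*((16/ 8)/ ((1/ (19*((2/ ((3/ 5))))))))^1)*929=2118120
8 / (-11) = -8 / 11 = -0.73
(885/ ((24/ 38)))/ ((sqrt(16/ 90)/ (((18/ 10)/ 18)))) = 3363 * sqrt(10)/ 32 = 332.34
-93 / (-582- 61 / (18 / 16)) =837 / 5726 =0.15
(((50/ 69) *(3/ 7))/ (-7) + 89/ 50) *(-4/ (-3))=65202/ 28175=2.31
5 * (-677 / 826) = -3385 / 826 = -4.10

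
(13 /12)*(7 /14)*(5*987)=21385 /8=2673.12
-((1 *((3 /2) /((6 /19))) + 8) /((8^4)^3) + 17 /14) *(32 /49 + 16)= -119159572678431 /5892695130112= -20.22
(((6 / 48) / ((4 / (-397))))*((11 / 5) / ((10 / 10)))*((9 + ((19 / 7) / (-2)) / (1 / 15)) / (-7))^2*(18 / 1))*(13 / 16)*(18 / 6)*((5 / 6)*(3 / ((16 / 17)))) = -658769491809 / 78675968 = -8373.20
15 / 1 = 15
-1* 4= -4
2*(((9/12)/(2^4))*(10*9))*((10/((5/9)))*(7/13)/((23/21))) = 178605/2392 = 74.67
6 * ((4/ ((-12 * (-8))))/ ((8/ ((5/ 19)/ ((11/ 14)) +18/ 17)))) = 0.04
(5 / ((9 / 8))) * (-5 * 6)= -400 / 3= -133.33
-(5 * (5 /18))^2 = -625 /324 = -1.93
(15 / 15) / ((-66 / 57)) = -19 / 22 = -0.86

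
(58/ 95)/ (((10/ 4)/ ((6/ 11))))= 0.13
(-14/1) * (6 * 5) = -420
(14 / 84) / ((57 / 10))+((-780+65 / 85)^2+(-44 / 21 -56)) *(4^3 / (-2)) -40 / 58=-194910690678989 / 10032057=-19428786.21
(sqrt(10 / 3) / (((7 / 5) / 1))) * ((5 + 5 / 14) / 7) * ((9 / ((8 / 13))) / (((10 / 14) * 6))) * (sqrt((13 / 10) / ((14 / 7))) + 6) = 23.18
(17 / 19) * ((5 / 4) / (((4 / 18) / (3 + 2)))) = 3825 / 152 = 25.16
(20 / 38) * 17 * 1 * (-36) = -6120 / 19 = -322.11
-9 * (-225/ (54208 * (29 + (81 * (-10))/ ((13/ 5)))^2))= 0.00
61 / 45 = 1.36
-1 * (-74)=74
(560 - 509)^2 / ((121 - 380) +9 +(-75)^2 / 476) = -1238076 / 113375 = -10.92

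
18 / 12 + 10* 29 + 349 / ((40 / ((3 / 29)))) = 292.40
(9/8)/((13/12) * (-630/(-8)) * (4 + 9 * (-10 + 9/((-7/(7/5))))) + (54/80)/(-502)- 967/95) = -42921/333033302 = -0.00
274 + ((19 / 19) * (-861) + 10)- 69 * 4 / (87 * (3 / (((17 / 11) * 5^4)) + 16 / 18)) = -1436072201 / 2473613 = -580.56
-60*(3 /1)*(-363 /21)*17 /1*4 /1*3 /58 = 2221560 /203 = 10943.65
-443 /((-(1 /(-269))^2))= 32055923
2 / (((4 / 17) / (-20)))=-170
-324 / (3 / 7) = -756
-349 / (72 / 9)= -349 / 8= -43.62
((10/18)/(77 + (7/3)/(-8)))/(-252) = -10/347949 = -0.00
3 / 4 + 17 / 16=29 / 16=1.81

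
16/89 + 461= 41045/89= 461.18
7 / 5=1.40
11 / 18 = 0.61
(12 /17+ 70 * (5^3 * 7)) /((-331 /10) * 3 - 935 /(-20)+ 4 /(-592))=-192633470 /165291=-1165.42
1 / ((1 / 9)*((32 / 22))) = 99 / 16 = 6.19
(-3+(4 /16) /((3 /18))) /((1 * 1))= -3 /2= -1.50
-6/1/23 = -6/23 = -0.26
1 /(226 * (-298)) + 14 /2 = 471435 /67348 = 7.00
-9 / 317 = -0.03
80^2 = 6400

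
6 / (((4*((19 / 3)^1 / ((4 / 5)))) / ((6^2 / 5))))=648 / 475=1.36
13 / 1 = 13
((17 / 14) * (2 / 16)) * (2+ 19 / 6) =0.78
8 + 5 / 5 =9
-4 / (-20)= 1 / 5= 0.20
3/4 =0.75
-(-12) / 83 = 12 / 83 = 0.14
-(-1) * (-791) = -791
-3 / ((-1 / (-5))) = -15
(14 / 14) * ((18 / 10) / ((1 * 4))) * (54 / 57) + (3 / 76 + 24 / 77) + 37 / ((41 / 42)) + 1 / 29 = 1346879381 / 34790140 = 38.71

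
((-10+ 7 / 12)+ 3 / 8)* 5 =-1085 / 24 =-45.21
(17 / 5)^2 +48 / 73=22297 / 1825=12.22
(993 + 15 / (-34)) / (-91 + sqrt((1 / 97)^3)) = -934265930507 / 85655577936 - 1091153* sqrt(97) / 85655577936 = -10.91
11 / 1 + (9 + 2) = 22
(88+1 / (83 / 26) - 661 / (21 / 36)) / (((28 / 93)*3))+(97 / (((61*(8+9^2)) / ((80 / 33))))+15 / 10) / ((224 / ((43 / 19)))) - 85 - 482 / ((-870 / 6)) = -159104720477999047 / 128472309430080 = -1238.44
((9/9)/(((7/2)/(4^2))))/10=16/35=0.46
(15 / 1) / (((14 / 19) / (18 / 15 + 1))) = 44.79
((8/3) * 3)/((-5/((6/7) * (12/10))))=-288/175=-1.65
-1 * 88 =-88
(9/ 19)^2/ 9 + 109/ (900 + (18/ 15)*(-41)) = 235031/ 1535694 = 0.15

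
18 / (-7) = -18 / 7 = -2.57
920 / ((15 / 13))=2392 / 3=797.33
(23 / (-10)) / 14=-0.16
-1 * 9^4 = -6561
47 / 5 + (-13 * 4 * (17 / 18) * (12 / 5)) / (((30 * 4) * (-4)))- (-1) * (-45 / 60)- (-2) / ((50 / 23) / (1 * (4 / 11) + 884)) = 162857 / 198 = 822.51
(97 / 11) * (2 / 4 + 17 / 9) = 4171 / 198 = 21.07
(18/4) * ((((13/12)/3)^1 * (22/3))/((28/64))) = 572/21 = 27.24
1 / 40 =0.02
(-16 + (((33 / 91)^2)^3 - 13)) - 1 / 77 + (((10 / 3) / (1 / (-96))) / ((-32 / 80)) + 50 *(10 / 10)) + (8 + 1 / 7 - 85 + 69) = 5079280168938952 / 6246561772451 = 813.13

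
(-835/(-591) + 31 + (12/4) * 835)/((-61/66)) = -32991442/12017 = -2745.40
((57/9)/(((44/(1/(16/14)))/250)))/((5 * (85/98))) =32585/4488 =7.26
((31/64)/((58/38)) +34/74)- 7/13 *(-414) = 223.70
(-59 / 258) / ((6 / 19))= -1121 / 1548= -0.72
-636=-636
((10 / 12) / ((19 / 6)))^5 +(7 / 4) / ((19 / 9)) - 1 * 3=-2.17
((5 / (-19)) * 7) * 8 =-280 / 19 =-14.74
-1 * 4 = -4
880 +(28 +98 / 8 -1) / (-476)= 1675363 / 1904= 879.92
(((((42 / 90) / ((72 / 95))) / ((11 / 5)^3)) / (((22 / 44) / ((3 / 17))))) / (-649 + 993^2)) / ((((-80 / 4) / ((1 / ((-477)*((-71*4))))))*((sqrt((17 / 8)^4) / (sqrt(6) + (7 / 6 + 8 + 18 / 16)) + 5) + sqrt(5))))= 133*(-247 - 24*sqrt(6)) / (2174747049528768*(192*sqrt(30) + 960*sqrt(6) + 1976*sqrt(5) + 10747))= -0.00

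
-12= -12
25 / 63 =0.40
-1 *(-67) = 67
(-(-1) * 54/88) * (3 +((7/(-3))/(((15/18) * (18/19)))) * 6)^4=2385443281/82500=28914.46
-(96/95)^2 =-9216/9025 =-1.02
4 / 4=1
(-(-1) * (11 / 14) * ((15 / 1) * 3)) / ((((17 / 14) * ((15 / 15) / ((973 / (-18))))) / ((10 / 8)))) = -267575 / 136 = -1967.46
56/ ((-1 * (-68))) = 14/ 17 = 0.82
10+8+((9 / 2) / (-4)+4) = 167 / 8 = 20.88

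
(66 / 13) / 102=11 / 221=0.05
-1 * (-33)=33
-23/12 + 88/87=-105/116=-0.91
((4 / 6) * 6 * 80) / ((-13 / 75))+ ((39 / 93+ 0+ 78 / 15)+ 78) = -1762.53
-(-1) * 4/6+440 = 1322/3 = 440.67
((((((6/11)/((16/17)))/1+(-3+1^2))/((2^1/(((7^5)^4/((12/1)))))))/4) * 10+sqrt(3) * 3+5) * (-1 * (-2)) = -23612768198867167.40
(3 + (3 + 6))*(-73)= -876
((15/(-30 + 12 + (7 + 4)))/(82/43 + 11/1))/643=-43/166537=-0.00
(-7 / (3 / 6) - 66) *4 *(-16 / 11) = 5120 / 11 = 465.45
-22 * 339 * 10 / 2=-37290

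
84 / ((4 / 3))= 63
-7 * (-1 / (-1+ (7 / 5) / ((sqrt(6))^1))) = -1050 / 101-245 * sqrt(6) / 101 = -16.34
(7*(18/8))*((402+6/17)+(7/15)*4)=6366.46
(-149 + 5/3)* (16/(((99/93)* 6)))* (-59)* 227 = 1468087088/297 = 4943054.17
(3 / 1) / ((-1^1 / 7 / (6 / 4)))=-63 / 2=-31.50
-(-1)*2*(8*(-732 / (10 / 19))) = -111264 / 5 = -22252.80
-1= -1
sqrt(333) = 3*sqrt(37) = 18.25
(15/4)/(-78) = -5/104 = -0.05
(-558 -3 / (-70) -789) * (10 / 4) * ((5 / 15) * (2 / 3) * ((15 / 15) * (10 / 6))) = -157145 / 126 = -1247.18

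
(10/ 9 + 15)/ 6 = 145/ 54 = 2.69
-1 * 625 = -625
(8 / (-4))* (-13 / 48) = 0.54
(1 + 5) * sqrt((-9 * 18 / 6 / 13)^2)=162 / 13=12.46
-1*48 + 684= 636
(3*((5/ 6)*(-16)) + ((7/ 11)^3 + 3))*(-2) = 97808/ 1331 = 73.48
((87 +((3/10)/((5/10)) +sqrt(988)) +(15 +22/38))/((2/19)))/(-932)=-4901/4660 - 19 * sqrt(247)/932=-1.37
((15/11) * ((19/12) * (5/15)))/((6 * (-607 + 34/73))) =-6935/35067384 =-0.00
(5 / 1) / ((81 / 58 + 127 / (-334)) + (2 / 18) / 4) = 174348 / 36407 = 4.79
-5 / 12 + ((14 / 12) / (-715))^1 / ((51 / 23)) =-182647 / 437580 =-0.42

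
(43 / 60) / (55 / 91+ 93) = 3913 / 511080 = 0.01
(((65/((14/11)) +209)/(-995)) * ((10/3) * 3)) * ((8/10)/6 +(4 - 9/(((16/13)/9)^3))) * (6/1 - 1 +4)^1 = 2358972620169/28528640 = 82687.88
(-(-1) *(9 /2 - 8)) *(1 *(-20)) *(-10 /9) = -700 /9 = -77.78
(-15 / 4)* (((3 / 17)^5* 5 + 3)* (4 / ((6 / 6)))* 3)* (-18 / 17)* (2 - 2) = 0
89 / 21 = 4.24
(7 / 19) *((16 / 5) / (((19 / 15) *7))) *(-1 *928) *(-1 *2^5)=1425408 / 361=3948.50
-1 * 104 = -104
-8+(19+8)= 19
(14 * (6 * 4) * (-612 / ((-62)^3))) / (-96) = -1071 / 119164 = -0.01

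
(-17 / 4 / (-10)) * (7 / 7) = 17 / 40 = 0.42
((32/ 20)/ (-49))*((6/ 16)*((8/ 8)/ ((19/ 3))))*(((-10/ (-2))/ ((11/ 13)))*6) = -702/ 10241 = -0.07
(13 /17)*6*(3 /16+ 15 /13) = 837 /136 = 6.15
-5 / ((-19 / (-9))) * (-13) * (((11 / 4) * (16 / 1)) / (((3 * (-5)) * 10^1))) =-858 / 95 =-9.03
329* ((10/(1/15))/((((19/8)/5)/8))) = 15792000/19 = 831157.89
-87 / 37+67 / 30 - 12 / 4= -3461 / 1110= -3.12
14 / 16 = 7 / 8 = 0.88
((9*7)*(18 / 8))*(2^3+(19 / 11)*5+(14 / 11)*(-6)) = 5103 / 4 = 1275.75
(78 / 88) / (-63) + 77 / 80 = 17527 / 18480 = 0.95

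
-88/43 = -2.05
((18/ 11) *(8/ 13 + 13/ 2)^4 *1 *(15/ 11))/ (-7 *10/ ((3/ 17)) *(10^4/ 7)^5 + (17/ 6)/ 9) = -10251244840528125/ 4229998343999999999435765220892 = -0.00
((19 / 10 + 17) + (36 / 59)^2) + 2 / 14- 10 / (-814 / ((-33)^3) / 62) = -246606622859 / 9015790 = -27352.75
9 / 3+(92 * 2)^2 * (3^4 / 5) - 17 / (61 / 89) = 167275846 / 305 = 548445.40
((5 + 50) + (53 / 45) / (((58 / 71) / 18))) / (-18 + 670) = 5869 / 47270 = 0.12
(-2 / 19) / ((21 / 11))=-0.06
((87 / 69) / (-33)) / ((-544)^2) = -29 / 224615424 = -0.00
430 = 430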